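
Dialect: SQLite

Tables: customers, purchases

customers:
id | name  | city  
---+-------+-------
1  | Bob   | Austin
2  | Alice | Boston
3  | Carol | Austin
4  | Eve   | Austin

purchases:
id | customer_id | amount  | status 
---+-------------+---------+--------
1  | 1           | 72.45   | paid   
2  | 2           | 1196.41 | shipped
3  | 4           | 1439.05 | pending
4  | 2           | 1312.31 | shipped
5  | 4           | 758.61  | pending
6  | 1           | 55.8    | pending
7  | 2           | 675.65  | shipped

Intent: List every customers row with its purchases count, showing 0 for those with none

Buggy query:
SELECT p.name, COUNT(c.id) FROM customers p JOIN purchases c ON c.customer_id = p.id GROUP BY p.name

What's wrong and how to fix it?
Bug: An inner join excludes parents with zero children

Fix: Use LEFT JOIN so parents without children still appear (COUNT(c.id) gives 0)

Corrected query:
SELECT p.name, COUNT(c.id) FROM customers p LEFT JOIN purchases c ON c.customer_id = p.id GROUP BY p.name

Result:
name  | COUNT(c.id)
------+------------
Alice | 3          
Bob   | 2          
Carol | 0          
Eve   | 2          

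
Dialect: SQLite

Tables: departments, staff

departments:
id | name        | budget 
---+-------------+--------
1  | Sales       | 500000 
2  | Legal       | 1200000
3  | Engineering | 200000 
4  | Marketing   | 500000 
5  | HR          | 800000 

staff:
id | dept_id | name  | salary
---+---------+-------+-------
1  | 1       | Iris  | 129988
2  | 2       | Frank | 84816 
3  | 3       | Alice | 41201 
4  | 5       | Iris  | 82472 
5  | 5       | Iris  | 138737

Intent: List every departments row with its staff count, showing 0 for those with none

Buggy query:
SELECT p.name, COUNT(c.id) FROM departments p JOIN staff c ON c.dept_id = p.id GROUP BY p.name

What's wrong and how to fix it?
Bug: INNER JOIN drops departments rows that have no matching staff rows

Fix: Use LEFT JOIN so parents without children still appear (COUNT(c.id) gives 0)

Corrected query:
SELECT p.name, COUNT(c.id) FROM departments p LEFT JOIN staff c ON c.dept_id = p.id GROUP BY p.name

Result:
name        | COUNT(c.id)
------------+------------
Engineering | 1          
HR          | 2          
Legal       | 1          
Marketing   | 0          
Sales       | 1          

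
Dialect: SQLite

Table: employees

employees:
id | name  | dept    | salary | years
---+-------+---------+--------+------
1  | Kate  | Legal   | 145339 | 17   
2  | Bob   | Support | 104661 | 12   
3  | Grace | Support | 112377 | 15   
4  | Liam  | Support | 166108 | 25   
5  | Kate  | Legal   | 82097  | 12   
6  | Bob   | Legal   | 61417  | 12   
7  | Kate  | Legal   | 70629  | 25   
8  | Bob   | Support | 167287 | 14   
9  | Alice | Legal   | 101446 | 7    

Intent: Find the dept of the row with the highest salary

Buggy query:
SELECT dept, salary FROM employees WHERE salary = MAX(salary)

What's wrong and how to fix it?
Bug: WHERE is evaluated per row; an aggregate over the whole table isn't defined there

Fix: Wrap MAX in a scalar subquery so WHERE compares against a single value

Corrected query:
SELECT dept, salary FROM employees WHERE salary = (SELECT MAX(salary) FROM employees)

Result:
dept    | salary
--------+-------
Support | 167287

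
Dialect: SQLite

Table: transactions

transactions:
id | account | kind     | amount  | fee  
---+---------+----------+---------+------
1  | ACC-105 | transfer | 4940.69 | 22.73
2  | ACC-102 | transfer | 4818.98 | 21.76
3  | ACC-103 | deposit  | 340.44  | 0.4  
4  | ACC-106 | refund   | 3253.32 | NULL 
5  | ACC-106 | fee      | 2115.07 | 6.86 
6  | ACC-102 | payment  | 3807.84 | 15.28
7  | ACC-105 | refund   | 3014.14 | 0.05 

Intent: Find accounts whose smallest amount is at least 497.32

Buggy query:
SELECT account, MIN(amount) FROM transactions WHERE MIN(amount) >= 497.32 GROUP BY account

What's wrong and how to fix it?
Bug: MIN() in WHERE is a misuse of aggregate

Fix: Use HAVING for the per-group MIN condition

Corrected query:
SELECT account, MIN(amount) FROM transactions GROUP BY account HAVING MIN(amount) >= 497.32

Result:
account | MIN(amount)
--------+------------
ACC-102 | 3807.84    
ACC-105 | 3014.14    
ACC-106 | 2115.07    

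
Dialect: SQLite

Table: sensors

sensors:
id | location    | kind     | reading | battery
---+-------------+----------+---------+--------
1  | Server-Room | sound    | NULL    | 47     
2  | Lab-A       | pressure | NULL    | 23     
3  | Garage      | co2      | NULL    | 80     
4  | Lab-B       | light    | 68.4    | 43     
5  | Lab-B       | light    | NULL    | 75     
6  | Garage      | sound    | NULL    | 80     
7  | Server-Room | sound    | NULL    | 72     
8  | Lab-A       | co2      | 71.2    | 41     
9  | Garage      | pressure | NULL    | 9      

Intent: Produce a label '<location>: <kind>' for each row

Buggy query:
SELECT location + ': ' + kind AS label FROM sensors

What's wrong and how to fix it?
Bug: '+' is numeric addition; on text columns SQLite converts them to 0 instead of concatenating

Fix: Replace + with || to concatenate text

Corrected query:
SELECT location || ': ' || kind AS label FROM sensors

Result:
label             
------------------
Server-Room: sound
Lab-A: pressure   
Garage: co2       
Lab-B: light      
Lab-B: light      
Garage: sound     
Server-Room: sound
Lab-A: co2        
Garage: pressure  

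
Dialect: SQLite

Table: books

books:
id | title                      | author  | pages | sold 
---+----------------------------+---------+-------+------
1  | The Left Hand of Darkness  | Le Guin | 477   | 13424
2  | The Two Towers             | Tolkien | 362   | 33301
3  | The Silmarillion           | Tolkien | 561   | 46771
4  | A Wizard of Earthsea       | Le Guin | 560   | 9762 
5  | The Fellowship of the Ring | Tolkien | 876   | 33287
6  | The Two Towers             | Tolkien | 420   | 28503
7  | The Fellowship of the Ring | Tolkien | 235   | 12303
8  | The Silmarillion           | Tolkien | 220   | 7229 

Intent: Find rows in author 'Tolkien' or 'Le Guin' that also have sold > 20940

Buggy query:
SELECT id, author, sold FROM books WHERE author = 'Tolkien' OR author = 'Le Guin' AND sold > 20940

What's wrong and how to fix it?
Bug: Without parentheses, AND is evaluated before OR, so the sold filter only applies to the 'Le Guin' branch

Fix: Add parentheses around the OR so the AND applies to both alternatives

Corrected query:
SELECT id, author, sold FROM books WHERE (author = 'Tolkien' OR author = 'Le Guin') AND sold > 20940

Result:
id | author  | sold 
---+---------+------
2  | Tolkien | 33301
3  | Tolkien | 46771
5  | Tolkien | 33287
6  | Tolkien | 28503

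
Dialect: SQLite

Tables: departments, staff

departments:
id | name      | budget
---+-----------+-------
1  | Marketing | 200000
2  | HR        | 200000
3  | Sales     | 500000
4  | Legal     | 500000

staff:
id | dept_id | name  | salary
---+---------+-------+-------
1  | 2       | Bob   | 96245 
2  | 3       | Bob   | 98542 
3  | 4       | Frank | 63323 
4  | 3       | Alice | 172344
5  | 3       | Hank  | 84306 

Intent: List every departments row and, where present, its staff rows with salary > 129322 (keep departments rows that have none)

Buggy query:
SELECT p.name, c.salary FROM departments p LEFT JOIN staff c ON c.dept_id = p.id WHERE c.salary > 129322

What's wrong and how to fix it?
Bug: A WHERE condition on the right-hand table after LEFT JOIN drops unmatched parents

Fix: Put 'c.salary > 129322' in the JOIN's ON clause instead of WHERE

Corrected query:
SELECT p.name, c.salary FROM departments p LEFT JOIN staff c ON c.dept_id = p.id AND c.salary > 129322

Result:
name      | salary
----------+-------
Marketing | NULL  
HR        | NULL  
Sales     | 172344
Legal     | NULL  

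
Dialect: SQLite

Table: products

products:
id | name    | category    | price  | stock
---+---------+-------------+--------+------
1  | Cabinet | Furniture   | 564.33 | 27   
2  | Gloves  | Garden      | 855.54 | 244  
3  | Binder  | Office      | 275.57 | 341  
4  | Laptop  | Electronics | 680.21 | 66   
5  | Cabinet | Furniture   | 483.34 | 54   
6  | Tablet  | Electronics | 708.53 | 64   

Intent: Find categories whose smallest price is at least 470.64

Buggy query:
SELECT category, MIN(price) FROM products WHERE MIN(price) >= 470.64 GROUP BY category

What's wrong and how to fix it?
Bug: MIN() in WHERE is a misuse of aggregate

Fix: Use HAVING for the per-group MIN condition

Corrected query:
SELECT category, MIN(price) FROM products GROUP BY category HAVING MIN(price) >= 470.64

Result:
category    | MIN(price)
------------+-----------
Electronics | 680.21    
Furniture   | 483.34    
Garden      | 855.54    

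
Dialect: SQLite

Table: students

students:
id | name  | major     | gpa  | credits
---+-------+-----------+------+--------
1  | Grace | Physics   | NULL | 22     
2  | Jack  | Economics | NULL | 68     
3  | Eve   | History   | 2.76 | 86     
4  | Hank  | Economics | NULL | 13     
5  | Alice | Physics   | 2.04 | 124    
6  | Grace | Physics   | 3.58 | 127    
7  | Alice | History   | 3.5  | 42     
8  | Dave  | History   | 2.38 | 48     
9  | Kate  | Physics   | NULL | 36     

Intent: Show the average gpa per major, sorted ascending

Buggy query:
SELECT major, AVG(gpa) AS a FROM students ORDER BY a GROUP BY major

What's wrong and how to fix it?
Bug: ORDER BY appears before GROUP BY; SQL clause order requires GROUP BY first

Fix: Reorder: SELECT … FROM … GROUP BY … ORDER BY …

Corrected query:
SELECT major, AVG(gpa) AS a FROM students GROUP BY major ORDER BY a

Result:
major     | a   
----------+-----
Economics | NULL
Physics   | 2.81
History   | 2.88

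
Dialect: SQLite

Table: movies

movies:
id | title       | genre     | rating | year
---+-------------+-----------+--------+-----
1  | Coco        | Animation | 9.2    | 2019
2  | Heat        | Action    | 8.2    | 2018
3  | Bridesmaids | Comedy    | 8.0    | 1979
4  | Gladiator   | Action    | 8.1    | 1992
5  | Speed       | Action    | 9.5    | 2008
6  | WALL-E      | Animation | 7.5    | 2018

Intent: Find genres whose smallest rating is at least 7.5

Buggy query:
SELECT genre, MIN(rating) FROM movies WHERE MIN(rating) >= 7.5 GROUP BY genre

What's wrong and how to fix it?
Bug: Aggregates like MIN are computed per group after WHERE runs

Fix: Use HAVING for the per-group MIN condition

Corrected query:
SELECT genre, MIN(rating) FROM movies GROUP BY genre HAVING MIN(rating) >= 7.5

Result:
genre     | MIN(rating)
----------+------------
Action    | 8.1        
Animation | 7.5        
Comedy    | 8          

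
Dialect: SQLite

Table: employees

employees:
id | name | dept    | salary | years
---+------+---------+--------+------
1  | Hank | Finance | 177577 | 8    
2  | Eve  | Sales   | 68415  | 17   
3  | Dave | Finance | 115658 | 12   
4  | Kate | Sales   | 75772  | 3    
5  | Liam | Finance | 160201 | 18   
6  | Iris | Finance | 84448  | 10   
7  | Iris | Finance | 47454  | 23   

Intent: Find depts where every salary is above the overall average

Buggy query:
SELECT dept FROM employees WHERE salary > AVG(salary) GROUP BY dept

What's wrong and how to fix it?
Bug: WHERE evaluates per row before aggregation, so AVG() is unavailable

Fix: Use a subquery for AVG and a HAVING MIN(...) filter so the condition holds for every row in the group

Corrected query:
SELECT dept FROM employees GROUP BY dept HAVING MIN(salary) > (SELECT AVG(salary) FROM employees)

Result:
(no rows)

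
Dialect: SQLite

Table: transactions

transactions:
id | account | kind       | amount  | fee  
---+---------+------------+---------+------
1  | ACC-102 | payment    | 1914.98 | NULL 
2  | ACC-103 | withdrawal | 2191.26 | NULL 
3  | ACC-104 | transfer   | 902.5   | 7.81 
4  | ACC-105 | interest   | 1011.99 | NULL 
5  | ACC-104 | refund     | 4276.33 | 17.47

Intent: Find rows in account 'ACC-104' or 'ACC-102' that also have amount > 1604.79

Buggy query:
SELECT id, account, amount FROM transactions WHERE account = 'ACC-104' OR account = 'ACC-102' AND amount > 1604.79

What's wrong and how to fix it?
Bug: AND binds tighter than OR, so this parses as account = 'ACC-104' OR (account = 'ACC-102' AND amount > 1604.79)

Fix: Group the OR with parentheses (or use IN), then AND the threshold

Corrected query:
SELECT id, account, amount FROM transactions WHERE (account = 'ACC-104' OR account = 'ACC-102') AND amount > 1604.79

Result:
id | account | amount 
---+---------+--------
1  | ACC-102 | 1914.98
5  | ACC-104 | 4276.33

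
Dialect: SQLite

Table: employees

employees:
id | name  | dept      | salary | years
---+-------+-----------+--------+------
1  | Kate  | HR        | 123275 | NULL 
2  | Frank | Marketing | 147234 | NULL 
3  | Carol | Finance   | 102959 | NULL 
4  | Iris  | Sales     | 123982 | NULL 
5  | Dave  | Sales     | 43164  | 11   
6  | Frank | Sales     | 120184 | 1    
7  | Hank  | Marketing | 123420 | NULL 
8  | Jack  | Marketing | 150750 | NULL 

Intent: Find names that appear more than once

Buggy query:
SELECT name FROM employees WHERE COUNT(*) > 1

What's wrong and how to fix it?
Bug: COUNT(*) is an aggregate and cannot be used in WHERE

Fix: Group first, then use HAVING for the count condition

Corrected query:
SELECT name FROM employees GROUP BY name HAVING COUNT(*) > 1

Result:
name 
-----
Frank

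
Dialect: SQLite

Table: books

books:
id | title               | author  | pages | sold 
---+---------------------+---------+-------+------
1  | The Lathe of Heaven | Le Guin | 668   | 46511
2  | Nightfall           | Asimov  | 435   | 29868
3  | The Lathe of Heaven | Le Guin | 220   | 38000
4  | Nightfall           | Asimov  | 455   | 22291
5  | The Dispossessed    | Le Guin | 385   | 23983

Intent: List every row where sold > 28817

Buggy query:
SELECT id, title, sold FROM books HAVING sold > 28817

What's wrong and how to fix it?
Bug: HAVING filters the output of aggregation, but this query has no GROUP BY and no aggregate functions, so SQLite rejects it (HAVING clause on a non-aggregate query); the condition here is per row

Fix: Use WHERE for row-level filtering

Corrected query:
SELECT id, title, sold FROM books WHERE sold > 28817

Result:
id | title               | sold 
---+---------------------+------
1  | The Lathe of Heaven | 46511
2  | Nightfall           | 29868
3  | The Lathe of Heaven | 38000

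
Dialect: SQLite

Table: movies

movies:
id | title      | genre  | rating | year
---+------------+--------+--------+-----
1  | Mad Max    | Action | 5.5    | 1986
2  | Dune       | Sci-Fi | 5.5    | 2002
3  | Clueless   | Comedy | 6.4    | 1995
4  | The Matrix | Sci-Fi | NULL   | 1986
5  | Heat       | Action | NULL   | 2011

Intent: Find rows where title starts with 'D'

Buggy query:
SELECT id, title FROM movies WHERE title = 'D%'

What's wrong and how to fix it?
Bug: Wildcards only work with LIKE; '=' treats '%' as a literal character

Fix: Use LIKE for wildcard pattern matching

Corrected query:
SELECT id, title FROM movies WHERE title LIKE 'D%'

Result:
id | title
---+------
2  | Dune 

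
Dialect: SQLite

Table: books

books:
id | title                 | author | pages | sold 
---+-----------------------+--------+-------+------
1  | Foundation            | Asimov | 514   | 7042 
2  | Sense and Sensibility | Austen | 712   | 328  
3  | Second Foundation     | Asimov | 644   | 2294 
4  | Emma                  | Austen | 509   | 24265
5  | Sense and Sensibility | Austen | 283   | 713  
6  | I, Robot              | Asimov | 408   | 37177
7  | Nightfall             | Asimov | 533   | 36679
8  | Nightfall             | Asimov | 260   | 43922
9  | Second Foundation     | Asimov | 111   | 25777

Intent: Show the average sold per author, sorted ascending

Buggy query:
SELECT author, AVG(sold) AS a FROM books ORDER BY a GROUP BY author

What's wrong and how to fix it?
Bug: ORDER BY appears before GROUP BY; SQL clause order requires GROUP BY first

Fix: Move ORDER BY to the end, after GROUP BY

Corrected query:
SELECT author, AVG(sold) AS a FROM books GROUP BY author ORDER BY a

Result:
author | a           
-------+-------------
Austen | 8435.333333 
Asimov | 25481.833333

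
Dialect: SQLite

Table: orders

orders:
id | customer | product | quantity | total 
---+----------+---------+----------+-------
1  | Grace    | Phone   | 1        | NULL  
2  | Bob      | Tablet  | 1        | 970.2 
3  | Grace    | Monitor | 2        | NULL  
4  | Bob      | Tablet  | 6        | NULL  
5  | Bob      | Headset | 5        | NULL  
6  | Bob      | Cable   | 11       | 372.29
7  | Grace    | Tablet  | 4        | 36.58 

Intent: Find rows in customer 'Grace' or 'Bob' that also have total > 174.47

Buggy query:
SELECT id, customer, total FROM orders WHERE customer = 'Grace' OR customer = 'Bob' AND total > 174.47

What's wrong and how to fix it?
Bug: Without parentheses, AND is evaluated before OR, so the total filter only applies to the 'Bob' branch

Fix: Group the OR with parentheses (or use IN), then AND the threshold

Corrected query:
SELECT id, customer, total FROM orders WHERE (customer = 'Grace' OR customer = 'Bob') AND total > 174.47

Result:
id | customer | total 
---+----------+-------
2  | Bob      | 970.2 
6  | Bob      | 372.29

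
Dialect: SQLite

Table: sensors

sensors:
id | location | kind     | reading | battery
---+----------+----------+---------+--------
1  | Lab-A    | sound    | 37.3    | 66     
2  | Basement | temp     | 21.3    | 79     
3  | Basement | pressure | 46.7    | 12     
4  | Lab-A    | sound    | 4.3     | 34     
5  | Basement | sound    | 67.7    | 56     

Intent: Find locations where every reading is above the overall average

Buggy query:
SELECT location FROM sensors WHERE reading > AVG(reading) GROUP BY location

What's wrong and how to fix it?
Bug: WHERE evaluates per row before aggregation, so AVG() is unavailable

Fix: Compute the overall average in a scalar subquery and compare each group's MIN against it in HAVING

Corrected query:
SELECT location FROM sensors GROUP BY location HAVING MIN(reading) > (SELECT AVG(reading) FROM sensors)

Result:
(no rows)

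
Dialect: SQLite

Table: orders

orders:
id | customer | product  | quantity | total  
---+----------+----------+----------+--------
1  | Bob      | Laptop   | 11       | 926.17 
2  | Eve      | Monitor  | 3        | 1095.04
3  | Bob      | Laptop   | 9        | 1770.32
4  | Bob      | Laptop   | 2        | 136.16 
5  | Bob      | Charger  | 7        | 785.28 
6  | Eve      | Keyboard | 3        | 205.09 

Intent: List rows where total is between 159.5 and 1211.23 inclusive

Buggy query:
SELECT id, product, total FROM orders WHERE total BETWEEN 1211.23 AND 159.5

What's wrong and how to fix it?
Bug: The bounds are reversed; BETWEEN a AND b requires a <= b to match anything

Fix: Write BETWEEN 159.5 AND 1211.23

Corrected query:
SELECT id, product, total FROM orders WHERE total BETWEEN 159.5 AND 1211.23

Result:
id | product  | total  
---+----------+--------
1  | Laptop   | 926.17 
2  | Monitor  | 1095.04
5  | Charger  | 785.28 
6  | Keyboard | 205.09 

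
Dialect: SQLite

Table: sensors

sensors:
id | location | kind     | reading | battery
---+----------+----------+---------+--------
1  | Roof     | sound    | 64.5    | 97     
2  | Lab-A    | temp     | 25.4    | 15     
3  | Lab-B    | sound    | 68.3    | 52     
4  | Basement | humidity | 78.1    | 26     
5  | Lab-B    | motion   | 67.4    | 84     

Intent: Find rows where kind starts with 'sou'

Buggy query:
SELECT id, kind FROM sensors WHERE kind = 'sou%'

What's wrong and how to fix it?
Bug: '=' compares the literal string including the % character; pattern matching needs LIKE

Fix: Replace '=' with LIKE so 'sou%' is treated as a pattern

Corrected query:
SELECT id, kind FROM sensors WHERE kind LIKE 'sou%'

Result:
id | kind 
---+------
1  | sound
3  | sound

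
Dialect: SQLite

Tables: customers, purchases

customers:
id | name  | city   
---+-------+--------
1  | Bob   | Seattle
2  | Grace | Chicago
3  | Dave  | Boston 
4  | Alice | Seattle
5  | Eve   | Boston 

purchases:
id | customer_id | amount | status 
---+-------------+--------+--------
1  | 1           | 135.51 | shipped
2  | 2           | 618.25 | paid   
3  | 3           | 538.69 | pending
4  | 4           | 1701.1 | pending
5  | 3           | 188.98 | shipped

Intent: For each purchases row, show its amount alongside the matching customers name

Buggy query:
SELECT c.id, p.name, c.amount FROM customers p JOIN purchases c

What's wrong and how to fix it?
Bug: JOIN with no ON clause produces a cartesian product; every purchases row pairs with every customers row

Fix: Specify the join condition linking the foreign key to the parent id

Corrected query:
SELECT c.id, p.name, c.amount FROM customers p JOIN purchases c ON c.customer_id = p.id

Result:
id | name  | amount
---+-------+-------
1  | Bob   | 135.51
2  | Grace | 618.25
3  | Dave  | 538.69
4  | Alice | 1701.1
5  | Dave  | 188.98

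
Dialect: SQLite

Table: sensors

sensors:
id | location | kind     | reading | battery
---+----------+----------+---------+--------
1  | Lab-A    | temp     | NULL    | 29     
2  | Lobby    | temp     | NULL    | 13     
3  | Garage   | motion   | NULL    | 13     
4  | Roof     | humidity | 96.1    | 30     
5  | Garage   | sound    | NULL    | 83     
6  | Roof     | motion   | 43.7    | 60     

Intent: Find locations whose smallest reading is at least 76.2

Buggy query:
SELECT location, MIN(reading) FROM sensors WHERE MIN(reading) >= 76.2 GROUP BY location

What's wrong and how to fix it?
Bug: Aggregates like MIN are computed per group after WHERE runs

Fix: Use HAVING for the per-group MIN condition

Corrected query:
SELECT location, MIN(reading) FROM sensors GROUP BY location HAVING MIN(reading) >= 76.2

Result:
(no rows)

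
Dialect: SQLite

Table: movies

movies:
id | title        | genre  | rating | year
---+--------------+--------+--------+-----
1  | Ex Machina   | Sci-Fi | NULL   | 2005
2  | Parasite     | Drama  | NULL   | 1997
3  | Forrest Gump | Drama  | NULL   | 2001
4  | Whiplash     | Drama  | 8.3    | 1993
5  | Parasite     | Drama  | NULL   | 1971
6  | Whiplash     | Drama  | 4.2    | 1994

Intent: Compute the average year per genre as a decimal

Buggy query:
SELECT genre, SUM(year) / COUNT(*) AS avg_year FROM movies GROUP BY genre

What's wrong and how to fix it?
Bug: Both operands are integers, so '/' performs integer division and truncates

Fix: Multiply by 1.0 (or CAST to REAL) to force floating-point division

Corrected query:
SELECT genre, SUM(year) * 1.0 / COUNT(*) AS avg_year FROM movies GROUP BY genre

Result:
genre  | avg_year
-------+---------
Drama  | 1991.2  
Sci-Fi | 2005    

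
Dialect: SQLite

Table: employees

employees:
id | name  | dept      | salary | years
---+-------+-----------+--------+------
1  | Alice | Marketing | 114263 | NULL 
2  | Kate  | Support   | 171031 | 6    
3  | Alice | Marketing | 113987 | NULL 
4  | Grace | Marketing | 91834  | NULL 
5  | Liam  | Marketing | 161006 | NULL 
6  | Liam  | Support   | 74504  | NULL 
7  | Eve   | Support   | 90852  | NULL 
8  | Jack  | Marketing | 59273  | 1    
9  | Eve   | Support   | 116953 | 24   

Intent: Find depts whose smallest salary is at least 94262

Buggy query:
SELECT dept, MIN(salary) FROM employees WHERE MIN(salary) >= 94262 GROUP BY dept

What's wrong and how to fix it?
Bug: MIN() in WHERE is a misuse of aggregate

Fix: Replace WHERE with HAVING after the GROUP BY

Corrected query:
SELECT dept, MIN(salary) FROM employees GROUP BY dept HAVING MIN(salary) >= 94262

Result:
(no rows)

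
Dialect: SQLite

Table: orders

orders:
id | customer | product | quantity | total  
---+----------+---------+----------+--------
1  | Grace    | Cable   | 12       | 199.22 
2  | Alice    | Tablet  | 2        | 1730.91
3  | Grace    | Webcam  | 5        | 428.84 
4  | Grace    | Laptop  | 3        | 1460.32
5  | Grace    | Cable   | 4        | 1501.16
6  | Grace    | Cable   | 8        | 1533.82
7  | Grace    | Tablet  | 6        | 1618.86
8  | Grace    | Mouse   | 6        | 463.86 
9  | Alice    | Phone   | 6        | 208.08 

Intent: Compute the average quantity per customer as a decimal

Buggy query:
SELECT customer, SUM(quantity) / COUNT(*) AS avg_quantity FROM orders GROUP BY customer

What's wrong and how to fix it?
Bug: SUM(quantity) and COUNT(*) are both integers; the division truncates the fractional part

Fix: Cast one side to REAL so the division keeps the fractional part

Corrected query:
SELECT customer, SUM(quantity) * 1.0 / COUNT(*) AS avg_quantity FROM orders GROUP BY customer

Result:
customer | avg_quantity
---------+-------------
Alice    | 4           
Grace    | 6.285714    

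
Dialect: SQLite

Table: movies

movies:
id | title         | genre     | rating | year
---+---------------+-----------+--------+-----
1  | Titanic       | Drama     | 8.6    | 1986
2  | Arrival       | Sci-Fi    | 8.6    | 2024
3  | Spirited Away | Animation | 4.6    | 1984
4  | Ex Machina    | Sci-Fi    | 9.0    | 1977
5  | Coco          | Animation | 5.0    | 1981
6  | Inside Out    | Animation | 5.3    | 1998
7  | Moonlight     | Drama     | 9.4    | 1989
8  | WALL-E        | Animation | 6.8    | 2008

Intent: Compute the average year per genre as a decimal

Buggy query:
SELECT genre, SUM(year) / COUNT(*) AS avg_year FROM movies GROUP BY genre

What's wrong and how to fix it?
Bug: SUM(year) and COUNT(*) are both integers; the division truncates the fractional part

Fix: Cast one side to REAL so the division keeps the fractional part

Corrected query:
SELECT genre, SUM(year) * 1.0 / COUNT(*) AS avg_year FROM movies GROUP BY genre

Result:
genre     | avg_year
----------+---------
Animation | 1992.75 
Drama     | 1987.5  
Sci-Fi    | 2000.5  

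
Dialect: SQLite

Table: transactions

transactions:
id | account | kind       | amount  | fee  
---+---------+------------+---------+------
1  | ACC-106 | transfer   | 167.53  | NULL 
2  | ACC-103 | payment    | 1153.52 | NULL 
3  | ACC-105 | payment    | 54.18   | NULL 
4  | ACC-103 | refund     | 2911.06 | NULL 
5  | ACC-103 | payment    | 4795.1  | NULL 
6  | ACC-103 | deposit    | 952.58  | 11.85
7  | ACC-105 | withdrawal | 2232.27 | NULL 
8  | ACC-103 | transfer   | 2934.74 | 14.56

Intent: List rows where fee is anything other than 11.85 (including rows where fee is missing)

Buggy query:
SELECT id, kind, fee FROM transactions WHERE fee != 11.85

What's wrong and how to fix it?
Bug: 'fee != 11.85' is unknown when fee is NULL, so NULL rows are silently excluded

Fix: Add an explicit OR fee IS NULL to include the missing-value rows

Corrected query:
SELECT id, kind, fee FROM transactions WHERE fee != 11.85 OR fee IS NULL

Result:
id | kind       | fee  
---+------------+------
1  | transfer   | NULL 
2  | payment    | NULL 
3  | payment    | NULL 
4  | refund     | NULL 
5  | payment    | NULL 
7  | withdrawal | NULL 
8  | transfer   | 14.56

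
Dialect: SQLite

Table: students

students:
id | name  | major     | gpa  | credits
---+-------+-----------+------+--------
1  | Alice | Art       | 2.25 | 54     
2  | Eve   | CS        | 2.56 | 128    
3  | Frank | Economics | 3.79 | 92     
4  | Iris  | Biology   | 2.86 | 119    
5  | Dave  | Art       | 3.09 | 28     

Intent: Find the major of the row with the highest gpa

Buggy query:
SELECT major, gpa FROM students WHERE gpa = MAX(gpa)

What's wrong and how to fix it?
Bug: WHERE is evaluated per row; an aggregate over the whole table isn't defined there

Fix: Use a subquery: WHERE gpa = (SELECT MAX(gpa) FROM students)

Corrected query:
SELECT major, gpa FROM students WHERE gpa = (SELECT MAX(gpa) FROM students)

Result:
major     | gpa 
----------+-----
Economics | 3.79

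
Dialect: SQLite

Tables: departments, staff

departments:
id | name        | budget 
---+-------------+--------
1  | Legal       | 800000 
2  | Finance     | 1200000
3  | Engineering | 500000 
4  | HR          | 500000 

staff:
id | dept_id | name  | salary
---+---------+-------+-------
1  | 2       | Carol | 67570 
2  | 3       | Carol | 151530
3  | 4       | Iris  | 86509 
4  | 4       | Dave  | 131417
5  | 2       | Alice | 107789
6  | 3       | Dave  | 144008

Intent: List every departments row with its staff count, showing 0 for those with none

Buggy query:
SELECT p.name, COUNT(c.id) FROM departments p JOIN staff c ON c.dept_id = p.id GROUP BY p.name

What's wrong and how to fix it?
Bug: An inner join excludes parents with zero children

Fix: Use LEFT JOIN so parents without children still appear (COUNT(c.id) gives 0)

Corrected query:
SELECT p.name, COUNT(c.id) FROM departments p LEFT JOIN staff c ON c.dept_id = p.id GROUP BY p.name

Result:
name        | COUNT(c.id)
------------+------------
Engineering | 2          
Finance     | 2          
HR          | 2          
Legal       | 0          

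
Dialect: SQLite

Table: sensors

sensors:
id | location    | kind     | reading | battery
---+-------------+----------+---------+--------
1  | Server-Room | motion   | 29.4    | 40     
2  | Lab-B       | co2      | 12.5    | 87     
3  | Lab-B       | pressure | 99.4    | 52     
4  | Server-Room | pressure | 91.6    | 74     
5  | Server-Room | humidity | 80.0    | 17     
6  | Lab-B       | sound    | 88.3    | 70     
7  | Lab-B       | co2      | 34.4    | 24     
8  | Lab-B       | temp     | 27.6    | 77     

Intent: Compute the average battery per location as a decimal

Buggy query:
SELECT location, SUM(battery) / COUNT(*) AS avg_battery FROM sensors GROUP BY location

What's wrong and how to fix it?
Bug: Both operands are integers, so '/' performs integer division and truncates

Fix: Cast one side to REAL so the division keeps the fractional part

Corrected query:
SELECT location, SUM(battery) * 1.0 / COUNT(*) AS avg_battery FROM sensors GROUP BY location

Result:
location    | avg_battery
------------+------------
Lab-B       | 62         
Server-Room | 43.666667  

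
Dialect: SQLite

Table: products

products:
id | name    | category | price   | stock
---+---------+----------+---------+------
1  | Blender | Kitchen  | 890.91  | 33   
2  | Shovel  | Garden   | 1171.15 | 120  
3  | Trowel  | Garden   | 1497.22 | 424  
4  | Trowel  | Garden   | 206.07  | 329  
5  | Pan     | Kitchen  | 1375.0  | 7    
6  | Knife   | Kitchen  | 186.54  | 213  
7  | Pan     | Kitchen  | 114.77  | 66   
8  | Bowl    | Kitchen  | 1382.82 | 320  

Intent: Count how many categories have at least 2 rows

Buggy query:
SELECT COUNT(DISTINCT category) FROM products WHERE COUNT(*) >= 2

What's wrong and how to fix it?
Bug: COUNT(*) cannot appear in WHERE; the per-group count doesn't exist yet

Fix: Use a subquery that GROUPs and filters with HAVING, then count its rows

Corrected query:
SELECT COUNT(*) FROM (SELECT category FROM products GROUP BY category HAVING COUNT(*) >= 2)

Result:
COUNT(*)
--------
2       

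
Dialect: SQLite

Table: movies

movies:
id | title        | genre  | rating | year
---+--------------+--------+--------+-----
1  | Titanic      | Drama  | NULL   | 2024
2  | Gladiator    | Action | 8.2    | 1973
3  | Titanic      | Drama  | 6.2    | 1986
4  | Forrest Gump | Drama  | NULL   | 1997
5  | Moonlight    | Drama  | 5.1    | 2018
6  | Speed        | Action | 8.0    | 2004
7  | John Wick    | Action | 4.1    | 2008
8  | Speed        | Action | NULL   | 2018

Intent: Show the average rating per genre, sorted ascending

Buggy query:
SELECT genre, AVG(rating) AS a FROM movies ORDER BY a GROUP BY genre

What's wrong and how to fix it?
Bug: GROUP BY must precede ORDER BY

Fix: Move ORDER BY to the end, after GROUP BY

Corrected query:
SELECT genre, AVG(rating) AS a FROM movies GROUP BY genre ORDER BY a

Result:
genre  | a       
-------+---------
Drama  | 5.65    
Action | 6.766667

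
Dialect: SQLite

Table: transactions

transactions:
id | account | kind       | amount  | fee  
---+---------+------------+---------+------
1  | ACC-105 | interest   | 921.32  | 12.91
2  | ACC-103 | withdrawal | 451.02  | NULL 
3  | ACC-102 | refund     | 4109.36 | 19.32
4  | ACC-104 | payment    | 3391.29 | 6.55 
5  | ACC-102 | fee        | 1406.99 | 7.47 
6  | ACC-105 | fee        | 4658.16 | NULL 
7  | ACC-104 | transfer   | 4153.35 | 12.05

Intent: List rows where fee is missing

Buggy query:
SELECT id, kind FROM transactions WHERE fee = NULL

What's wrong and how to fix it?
Bug: Comparing to NULL with '=' never matches; NULL = NULL is unknown, not true

Fix: Use IS NULL to test for NULL

Corrected query:
SELECT id, kind FROM transactions WHERE fee IS NULL

Result:
id | kind      
---+-----------
2  | withdrawal
6  | fee       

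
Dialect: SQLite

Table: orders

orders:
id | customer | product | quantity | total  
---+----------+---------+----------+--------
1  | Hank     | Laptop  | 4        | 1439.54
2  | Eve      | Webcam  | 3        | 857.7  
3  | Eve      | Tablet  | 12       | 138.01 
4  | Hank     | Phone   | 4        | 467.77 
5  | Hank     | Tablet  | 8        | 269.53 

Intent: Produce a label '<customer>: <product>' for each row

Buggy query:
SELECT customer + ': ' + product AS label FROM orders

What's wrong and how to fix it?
Bug: '+' is numeric addition; on text columns SQLite converts them to 0 instead of concatenating

Fix: Replace + with || to concatenate text

Corrected query:
SELECT customer || ': ' || product AS label FROM orders

Result:
label       
------------
Hank: Laptop
Eve: Webcam 
Eve: Tablet 
Hank: Phone 
Hank: Tablet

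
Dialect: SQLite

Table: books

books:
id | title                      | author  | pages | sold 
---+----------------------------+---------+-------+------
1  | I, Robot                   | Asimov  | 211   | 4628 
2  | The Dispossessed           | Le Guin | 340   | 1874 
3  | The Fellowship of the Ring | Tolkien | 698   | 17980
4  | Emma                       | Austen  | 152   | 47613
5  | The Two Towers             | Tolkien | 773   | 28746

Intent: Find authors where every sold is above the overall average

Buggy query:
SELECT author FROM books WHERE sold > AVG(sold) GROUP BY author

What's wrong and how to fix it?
Bug: AVG() is an aggregate; it can't sit directly in WHERE

Fix: Use a subquery for AVG and a HAVING MIN(...) filter so the condition holds for every row in the group

Corrected query:
SELECT author FROM books GROUP BY author HAVING MIN(sold) > (SELECT AVG(sold) FROM books)

Result:
author
------
Austen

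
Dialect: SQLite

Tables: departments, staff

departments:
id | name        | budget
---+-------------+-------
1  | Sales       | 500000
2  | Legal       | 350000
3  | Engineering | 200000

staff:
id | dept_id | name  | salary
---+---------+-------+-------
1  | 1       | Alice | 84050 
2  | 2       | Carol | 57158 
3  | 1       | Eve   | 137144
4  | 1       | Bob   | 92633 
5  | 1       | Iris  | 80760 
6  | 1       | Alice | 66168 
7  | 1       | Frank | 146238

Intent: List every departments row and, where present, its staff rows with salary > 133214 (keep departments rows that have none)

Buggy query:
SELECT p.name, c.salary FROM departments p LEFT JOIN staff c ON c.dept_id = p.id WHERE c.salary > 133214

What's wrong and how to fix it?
Bug: Filtering c.salary in WHERE discards the NULL rows produced by LEFT JOIN, turning it into an inner join

Fix: Move the right-table condition into the ON clause so unmatched parents are kept

Corrected query:
SELECT p.name, c.salary FROM departments p LEFT JOIN staff c ON c.dept_id = p.id AND c.salary > 133214

Result:
name        | salary
------------+-------
Sales       | 137144
Sales       | 146238
Legal       | NULL  
Engineering | NULL  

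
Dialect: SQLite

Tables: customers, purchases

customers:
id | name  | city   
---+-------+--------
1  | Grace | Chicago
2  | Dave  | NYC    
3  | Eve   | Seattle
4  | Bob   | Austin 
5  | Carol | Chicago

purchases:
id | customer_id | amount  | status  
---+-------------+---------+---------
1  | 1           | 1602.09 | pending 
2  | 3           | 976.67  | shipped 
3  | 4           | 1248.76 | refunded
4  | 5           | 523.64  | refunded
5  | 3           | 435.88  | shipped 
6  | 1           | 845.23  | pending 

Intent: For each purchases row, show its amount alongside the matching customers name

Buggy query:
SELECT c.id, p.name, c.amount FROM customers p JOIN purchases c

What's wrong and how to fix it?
Bug: Missing join condition: each purchases row is matched to all customers rows instead of just its own

Fix: Specify the join condition linking the foreign key to the parent id

Corrected query:
SELECT c.id, p.name, c.amount FROM customers p JOIN purchases c ON c.customer_id = p.id

Result:
id | name  | amount 
---+-------+--------
1  | Grace | 1602.09
2  | Eve   | 976.67 
3  | Bob   | 1248.76
4  | Carol | 523.64 
5  | Eve   | 435.88 
6  | Grace | 845.23 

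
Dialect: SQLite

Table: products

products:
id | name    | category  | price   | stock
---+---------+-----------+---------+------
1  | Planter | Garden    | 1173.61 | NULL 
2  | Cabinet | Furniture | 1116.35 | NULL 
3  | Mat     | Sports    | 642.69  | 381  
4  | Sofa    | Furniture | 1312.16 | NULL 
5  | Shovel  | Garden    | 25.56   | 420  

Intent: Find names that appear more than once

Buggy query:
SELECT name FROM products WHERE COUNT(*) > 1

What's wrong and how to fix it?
Bug: COUNT(*) is an aggregate and cannot be used in WHERE

Fix: GROUP BY name, then filter groups with HAVING COUNT(*) > 1

Corrected query:
SELECT name FROM products GROUP BY name HAVING COUNT(*) > 1

Result:
(no rows)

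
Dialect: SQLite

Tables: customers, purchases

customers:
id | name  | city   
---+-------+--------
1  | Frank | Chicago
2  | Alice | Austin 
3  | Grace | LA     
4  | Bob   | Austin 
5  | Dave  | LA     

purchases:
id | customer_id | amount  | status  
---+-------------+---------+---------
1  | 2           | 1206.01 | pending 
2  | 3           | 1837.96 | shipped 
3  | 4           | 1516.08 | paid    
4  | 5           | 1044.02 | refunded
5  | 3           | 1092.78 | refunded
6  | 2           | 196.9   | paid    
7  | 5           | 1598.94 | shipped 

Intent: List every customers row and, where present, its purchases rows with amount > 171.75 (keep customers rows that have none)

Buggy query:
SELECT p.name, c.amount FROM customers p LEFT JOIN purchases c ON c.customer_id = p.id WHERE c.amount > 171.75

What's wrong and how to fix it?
Bug: A WHERE condition on the right-hand table after LEFT JOIN drops unmatched parents

Fix: Put 'c.amount > 171.75' in the JOIN's ON clause instead of WHERE

Corrected query:
SELECT p.name, c.amount FROM customers p LEFT JOIN purchases c ON c.customer_id = p.id AND c.amount > 171.75

Result:
name  | amount 
------+--------
Frank | NULL   
Alice | 196.9  
Alice | 1206.01
Grace | 1092.78
Grace | 1837.96
Bob   | 1516.08
Dave  | 1044.02
Dave  | 1598.94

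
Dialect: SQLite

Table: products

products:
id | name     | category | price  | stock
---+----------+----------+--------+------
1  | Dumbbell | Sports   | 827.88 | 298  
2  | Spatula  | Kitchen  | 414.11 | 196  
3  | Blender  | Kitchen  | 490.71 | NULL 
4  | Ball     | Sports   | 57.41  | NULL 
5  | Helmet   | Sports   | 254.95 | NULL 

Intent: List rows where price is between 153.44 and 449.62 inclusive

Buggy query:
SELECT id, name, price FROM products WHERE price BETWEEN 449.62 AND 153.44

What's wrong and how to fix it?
Bug: BETWEEN expects the lower bound first; with 449.62 AND 153.44 the range is empty

Fix: Write BETWEEN 153.44 AND 449.62

Corrected query:
SELECT id, name, price FROM products WHERE price BETWEEN 153.44 AND 449.62

Result:
id | name    | price 
---+---------+-------
2  | Spatula | 414.11
5  | Helmet  | 254.95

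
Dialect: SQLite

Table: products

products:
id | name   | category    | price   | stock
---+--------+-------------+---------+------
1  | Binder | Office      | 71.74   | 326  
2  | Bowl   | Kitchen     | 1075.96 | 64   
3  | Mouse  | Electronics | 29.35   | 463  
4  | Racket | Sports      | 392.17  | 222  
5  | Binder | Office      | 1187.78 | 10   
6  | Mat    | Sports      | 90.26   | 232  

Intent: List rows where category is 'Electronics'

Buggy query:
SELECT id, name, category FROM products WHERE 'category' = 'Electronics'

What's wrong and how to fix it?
Bug: 'category' in single quotes is a string literal, not the column; the comparison is literal-vs-literal and never true

Fix: Reference the column as category without single quotes

Corrected query:
SELECT id, name, category FROM products WHERE category = 'Electronics'

Result:
id | name  | category   
---+-------+------------
3  | Mouse | Electronics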